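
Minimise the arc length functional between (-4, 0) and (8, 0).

Arc-length functional: J[y] = ∫ sqrt(1 + (y')^2) dx.
Lagrangian L = sqrt(1 + (y')^2) has no explicit y dependence, so ∂L/∂y = 0 and the Euler-Lagrange equation gives
    d/dx( y' / sqrt(1 + (y')^2) ) = 0  ⇒  y' / sqrt(1 + (y')^2) = const.
Hence y' is constant, so y(x) is affine.
Fitting the endpoints (-4, 0) and (8, 0):
    slope m = (0 − 0) / (8 − (-4)) = 0,
    intercept c = 0 − m·(-4) = 0.
Extremal: y(x) = 0.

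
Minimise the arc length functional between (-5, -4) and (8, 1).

Arc-length functional: J[y] = ∫ sqrt(1 + (y')^2) dx.
Lagrangian L = sqrt(1 + (y')^2) has no explicit y dependence, so ∂L/∂y = 0 and the Euler-Lagrange equation gives
    d/dx( y' / sqrt(1 + (y')^2) ) = 0  ⇒  y' / sqrt(1 + (y')^2) = const.
Hence y' is constant, so y(x) is affine.
Fitting the endpoints (-5, -4) and (8, 1):
    slope m = (1 − (-4)) / (8 − (-5)) = 5/13,
    intercept c = (-4) − m·(-5) = -27/13.
Extremal: y(x) = (5/13) x - 27/13.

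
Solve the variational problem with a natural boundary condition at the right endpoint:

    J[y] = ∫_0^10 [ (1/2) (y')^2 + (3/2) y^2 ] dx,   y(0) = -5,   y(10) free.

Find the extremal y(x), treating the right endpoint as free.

The Lagrangian L = (1/2) (y')^2 + (3/2) y^2 gives
    ∂L/∂y = 3 y,   ∂L/∂y' = y'.
Euler-Lagrange: y'' − 3 y = 0.
With k = sqrt(3), the general solution is
    y(x) = A cosh(sqrt(3) x) + B sinh(sqrt(3) x).
Fixed left endpoint y(0) = -5 ⇒ A = -5.
The right endpoint x = 10 is free, so the natural (transversality) condition is ∂L/∂y' |_{x=10} = 0, i.e. y'(10) = 0.
Compute y'(x) = A k sinh(k x) + B k cosh(k x), so
    y'(10) = A k sinh(k·10) + B k cosh(k·10) = 0
    ⇒ B = −A tanh(k·10) = 5 tanh(sqrt(3)·10).
Therefore the extremal is
    y(x) = −5 cosh(sqrt(3) x) + 5 tanh(sqrt(3)·10) sinh(sqrt(3) x).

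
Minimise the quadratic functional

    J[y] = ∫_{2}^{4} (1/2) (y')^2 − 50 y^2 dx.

The Lagrangian is L = (1/2) (y')^2 − 50 y^2.
Compute ∂L/∂y = -100y, ∂L/∂y' = y'.
The Euler-Lagrange equation d/dx(∂L/∂y') − ∂L/∂y = 0 reduces to
    y'' + 100 y = 0.
Its general solution is
    y(x) = A sin(10x) + B cos(10x),
with A, B fixed by the endpoint conditions.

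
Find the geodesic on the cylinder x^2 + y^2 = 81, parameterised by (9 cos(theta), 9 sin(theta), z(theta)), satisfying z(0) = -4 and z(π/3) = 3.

Parameterise the cylinder of radius R = 9 as
    r(θ) = (9 cos θ, 9 sin θ, z(θ)).
The arc-length element is
    ds = sqrt(81 + (dz/dθ)^2) dθ,
so the Lagrangian is L = sqrt(81 + z'^2).
L depends on z' only, not on z or θ, so ∂L/∂z = 0 and
    ∂L/∂z' = z' / sqrt(81 + z'^2).
The Euler-Lagrange equation gives
    d/dθ( z' / sqrt(81 + z'^2) ) = 0,
so z' is constant. Integrating once:
    z(θ) = a θ + b,
a helix on the cylinder (a straight line when the cylinder is unrolled). The constants a, b are determined by the endpoint conditions.
With endpoint conditions z(0) = -4 and z(π/3) = 3: from z(0) = b we get b = -4, and a·π/3 + -4 = 3 gives a = 21/π, so
    z(θ) = (21/π) θ − 4.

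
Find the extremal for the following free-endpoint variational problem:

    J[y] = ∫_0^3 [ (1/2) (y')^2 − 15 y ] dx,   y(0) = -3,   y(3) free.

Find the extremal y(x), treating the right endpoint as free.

The Lagrangian L = (1/2) (y')^2 − 15 y gives
    ∂L/∂y = −15,   ∂L/∂y' = y'.
Euler-Lagrange: d/dx(y') − (−15) = 0, i.e. y'' + 15 = 0, so
    y(x) = −(15/2) x^2 + C1 x + C2.
Fixed left endpoint y(0) = -3 ⇒ C2 = -3.
The right endpoint x = 3 is free, so the natural (transversality) condition is ∂L/∂y' |_{x=3} = 0, i.e. y'(3) = 0.
Compute y'(x) = −15 x + C1, so y'(3) = −45 + C1 = 0 ⇒ C1 = 45.
Therefore the extremal is
    y(x) = −(15/2) x^2 + 45 x − 3.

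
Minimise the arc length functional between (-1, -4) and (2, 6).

Arc-length functional: J[y] = ∫ sqrt(1 + (y')^2) dx.
Lagrangian L = sqrt(1 + (y')^2) has no explicit y dependence, so ∂L/∂y = 0 and the Euler-Lagrange equation gives
    d/dx( y' / sqrt(1 + (y')^2) ) = 0  ⇒  y' / sqrt(1 + (y')^2) = const.
Hence y' is constant, so y(x) is affine.
Fitting the endpoints (-1, -4) and (2, 6):
    slope m = (6 − (-4)) / (2 − (-1)) = 10/3,
    intercept c = (-4) − m·(-1) = -2/3.
Extremal: y(x) = (10/3) x - 2/3.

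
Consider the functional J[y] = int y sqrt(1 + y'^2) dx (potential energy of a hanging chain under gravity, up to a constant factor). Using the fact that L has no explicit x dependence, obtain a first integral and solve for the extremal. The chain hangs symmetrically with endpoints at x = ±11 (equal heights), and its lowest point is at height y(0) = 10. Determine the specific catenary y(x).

The Lagrangian L(y, y') = y sqrt(1 + y'^2) has no explicit x dependence, so the Beltrami identity applies:
    L − y' ∂L/∂y' = C.
Compute ∂L/∂y' = y · y' / sqrt(1 + y'^2). Then
    L − y' ∂L/∂y'
    = y sqrt(1 + y'^2) − y · y'^2 / sqrt(1 + y'^2)
    = y (1 + y'^2 − y'^2) / sqrt(1 + y'^2)
    = y / sqrt(1 + y'^2) = C.
Squaring gives y^2 = C^2 (1 + y'^2), i.e.
    y'^2 = y^2 / C^2 − 1.
Separating variables,
    dy / sqrt(y^2 − C^2) = dx / C,
and integrating gives arccosh(y / C) = (x − a)/C, so
    y(x) = C cosh((x − a)/C),
the catenary. The constants C and a are fixed by the two endpoint conditions (and, for the hanging-chain problem, the length constraint selects C).
Now fit the given data. The endpoints x = ±11 are symmetric at equal height, so the catenary is even about its minimum: a = 0 and y(x) = C cosh(x/C). The lowest point is y(0) = C cosh(0) = C, and we are told y(0) = 10, so C = 10. Therefore
    y(x) = 10 cosh(x/10),
and at the endpoints
    y(±11) = 10 cosh(11/10).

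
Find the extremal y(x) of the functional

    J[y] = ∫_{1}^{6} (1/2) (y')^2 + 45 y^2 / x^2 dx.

The Lagrangian is L = (1/2) (y')^2 + 45 y^2 / x^2.
Compute ∂L/∂y = 90y/x^2, ∂L/∂y' = y'.
The Euler-Lagrange equation d/dx(∂L/∂y') − ∂L/∂y = 0 reduces to
    y'' − 90/x^2 · y = 0  (x > 0).
Its general solution is
    y(x) = A x^10 + B x^(-9),
with A, B fixed by the endpoint conditions.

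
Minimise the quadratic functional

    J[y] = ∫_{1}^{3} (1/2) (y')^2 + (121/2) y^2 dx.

The Lagrangian is L = (1/2) (y')^2 + (121/2) y^2.
Compute ∂L/∂y = 121y, ∂L/∂y' = y'.
The Euler-Lagrange equation d/dx(∂L/∂y') − ∂L/∂y = 0 reduces to
    y'' − 121 y = 0.
Its general solution is
    y(x) = A e^(11x) + B e^(−11x),
with A, B fixed by the endpoint conditions.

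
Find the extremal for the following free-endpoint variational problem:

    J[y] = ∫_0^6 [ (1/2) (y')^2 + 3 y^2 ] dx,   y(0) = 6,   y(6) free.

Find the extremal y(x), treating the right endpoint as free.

The Lagrangian L = (1/2) (y')^2 + 3 y^2 gives
    ∂L/∂y = 6 y,   ∂L/∂y' = y'.
Euler-Lagrange: y'' − 6 y = 0.
With k = sqrt(6), the general solution is
    y(x) = A cosh(sqrt(6) x) + B sinh(sqrt(6) x).
Fixed left endpoint y(0) = 6 ⇒ A = 6.
The right endpoint x = 6 is free, so the natural (transversality) condition is ∂L/∂y' |_{x=6} = 0, i.e. y'(6) = 0.
Compute y'(x) = A k sinh(k x) + B k cosh(k x), so
    y'(6) = A k sinh(k·6) + B k cosh(k·6) = 0
    ⇒ B = −A tanh(k·6) = − 6 tanh(sqrt(6)·6).
Therefore the extremal is
    y(x) = 6 cosh(sqrt(6) x) − 6 tanh(sqrt(6)·6) sinh(sqrt(6) x).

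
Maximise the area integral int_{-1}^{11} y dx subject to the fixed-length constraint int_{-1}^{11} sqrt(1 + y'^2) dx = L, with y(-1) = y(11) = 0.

Set up the augmented Lagrangian using a multiplier λ for the length constraint:
    F(y, y') = y − λ sqrt(1 + y'^2).
F has no explicit x dependence, so the Beltrami identity yields a first integral
    F − y' ∂F/∂y' = C.
Compute ∂F/∂y' = −λ y' / sqrt(1 + y'^2). Then
    y − λ sqrt(1 + y'^2) + λ y'^2 / sqrt(1 + y'^2) = C
    ⇒  y − λ / sqrt(1 + y'^2) = C.
Solving for y' and integrating gives
    (x − a)^2 + (y − b)^2 = λ^2,
a circular arc of radius λ. The constants a, b are determined by the endpoint conditions y(-1) = y(11) = 0, and λ is fixed implicitly by the length constraint
    ∫_{-1}^{11} sqrt(1 + y'^2) dx = L.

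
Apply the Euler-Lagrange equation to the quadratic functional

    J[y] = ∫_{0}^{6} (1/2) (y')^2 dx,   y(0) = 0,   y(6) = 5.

The Lagrangian is L = (1/2) (y')^2.
Compute ∂L/∂y = 0, ∂L/∂y' = y'.
The Euler-Lagrange equation d/dx(∂L/∂y') − ∂L/∂y = 0 reduces to
    y'' = 0.
Its general solution is
    y(x) = A x + B,
with A, B fixed by the endpoint conditions.
Applying the endpoint conditions y(0) = 0 and y(6) = 5: solve A·0 + B = 0 and A·6 + B = 5. Subtracting gives A(6 − 0) = 5 − 0, so A = 5/6, and B = 0 − A·0 = 0. Therefore
    y(x) = (5/6) x.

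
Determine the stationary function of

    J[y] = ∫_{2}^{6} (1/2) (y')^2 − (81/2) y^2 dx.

The Lagrangian is L = (1/2) (y')^2 − (81/2) y^2.
Compute ∂L/∂y = -81y, ∂L/∂y' = y'.
The Euler-Lagrange equation d/dx(∂L/∂y') − ∂L/∂y = 0 reduces to
    y'' + 81 y = 0.
Its general solution is
    y(x) = A sin(9x) + B cos(9x),
with A, B fixed by the endpoint conditions.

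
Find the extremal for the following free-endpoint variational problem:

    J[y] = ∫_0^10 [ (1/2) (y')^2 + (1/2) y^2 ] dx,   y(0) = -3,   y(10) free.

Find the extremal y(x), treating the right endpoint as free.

The Lagrangian L = (1/2) (y')^2 + (1/2) y^2 gives
    ∂L/∂y = 1 y,   ∂L/∂y' = y'.
Euler-Lagrange: y'' − y = 0.
With k = 1, the general solution is
    y(x) = A cosh(x) + B sinh(x).
Fixed left endpoint y(0) = -3 ⇒ A = -3.
The right endpoint x = 10 is free, so the natural (transversality) condition is ∂L/∂y' |_{x=10} = 0, i.e. y'(10) = 0.
Compute y'(x) = A k sinh(k x) + B k cosh(k x), so
    y'(10) = A k sinh(k·10) + B k cosh(k·10) = 0
    ⇒ B = −A tanh(k·10) = 3 tanh(1·10).
Therefore the extremal is
    y(x) = −3 cosh(1 x) + 3 tanh(1·10) sinh(1 x).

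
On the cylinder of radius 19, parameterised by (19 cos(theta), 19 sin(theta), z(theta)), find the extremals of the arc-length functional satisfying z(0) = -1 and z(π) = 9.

Parameterise the cylinder of radius R = 19 as
    r(θ) = (19 cos θ, 19 sin θ, z(θ)).
The arc-length element is
    ds = sqrt(361 + (dz/dθ)^2) dθ,
so the Lagrangian is L = sqrt(361 + z'^2).
L depends on z' only, not on z or θ, so ∂L/∂z = 0 and
    ∂L/∂z' = z' / sqrt(361 + z'^2).
The Euler-Lagrange equation gives
    d/dθ( z' / sqrt(361 + z'^2) ) = 0,
so z' is constant. Integrating once:
    z(θ) = a θ + b,
a helix on the cylinder (a straight line when the cylinder is unrolled). The constants a, b are determined by the endpoint conditions.
With endpoint conditions z(0) = -1 and z(π) = 9: from z(0) = b we get b = -1, and a·π + -1 = 9 gives a = 10/π, so
    z(θ) = (10/π) θ − 1.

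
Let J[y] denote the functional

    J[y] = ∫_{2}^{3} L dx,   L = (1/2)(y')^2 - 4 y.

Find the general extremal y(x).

The Lagrangian is L = (1/2)(y')^2 - 4 y.
∂L/∂y = -4.
∂L/∂y' = y'.
The Euler-Lagrange equation d/dx(∂L/∂y') − ∂L/∂y = 0 becomes:
    y'' + 4 = 0
General solution: y(x) = -2 x^2 + A x + B, where A and B are arbitrary constants fixed by the endpoint conditions.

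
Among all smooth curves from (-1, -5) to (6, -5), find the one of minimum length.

Arc-length functional: J[y] = ∫ sqrt(1 + (y')^2) dx.
Lagrangian L = sqrt(1 + (y')^2) has no explicit y dependence, so ∂L/∂y = 0 and the Euler-Lagrange equation gives
    d/dx( y' / sqrt(1 + (y')^2) ) = 0  ⇒  y' / sqrt(1 + (y')^2) = const.
Hence y' is constant, so y(x) is affine.
Fitting the endpoints (-1, -5) and (6, -5):
    slope m = ((-5) − (-5)) / (6 − (-1)) = 0,
    intercept c = (-5) − m·(-1) = -5.
Extremal: y(x) = -5.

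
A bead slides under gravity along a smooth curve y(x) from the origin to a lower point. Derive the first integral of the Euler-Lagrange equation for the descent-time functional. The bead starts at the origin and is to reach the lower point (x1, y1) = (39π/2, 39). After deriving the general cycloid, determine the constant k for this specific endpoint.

The Lagrangian L = sqrt((1 + y'^2) / y) has no explicit x dependence, so the Beltrami identity applies:
    L − y' ∂L/∂y' = C.
Compute ∂L/∂y' = y' / sqrt(y (1 + y'^2)).
Substitute:
    sqrt((1 + y'^2)/y) − y'·y' / sqrt(y (1 + y'^2))
    = (1 + y'^2) / sqrt(y (1 + y'^2)) − y'^2 / sqrt(y (1 + y'^2))
    = 1 / sqrt(y (1 + y'^2)) = C.
Squaring and rearranging gives the first integral
    y (1 + y'^2) = 1/C^2 =: k   (constant).
Solving this first-order ODE by the substitution
    y = (k/2)(1 − cos θ)
yields the cycloid parameterisation
    x(θ) = (k/2)(θ − sin θ),   y(θ) = (k/2)(1 − cos θ).
The constant k is fixed by the endpoint condition.
Now fit the given lower endpoint (x1, y1) = (39π/2, 39). At the bottom of the first arch (θ = π), the parametric equations give
    y(π) = (k/2)(1 − cos π) = k,
    x(π) = (k/2)(π − sin π) = kπ/2.
Matching y(π) = 39 gives k = 39, consistent with x(π) = 39π/2. Therefore the specific cycloid is
    x(θ) = (39/2)(θ − sin θ),   y(θ) = (39/2)(1 − cos θ).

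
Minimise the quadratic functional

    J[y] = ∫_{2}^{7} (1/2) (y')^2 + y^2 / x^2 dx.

The Lagrangian is L = (1/2) (y')^2 + y^2 / x^2.
Compute ∂L/∂y = 2y/x^2, ∂L/∂y' = y'.
The Euler-Lagrange equation d/dx(∂L/∂y') − ∂L/∂y = 0 reduces to
    y'' − 2/x^2 · y = 0  (x > 0).
Its general solution is
    y(x) = A x^2 + B / x,
with A, B fixed by the endpoint conditions.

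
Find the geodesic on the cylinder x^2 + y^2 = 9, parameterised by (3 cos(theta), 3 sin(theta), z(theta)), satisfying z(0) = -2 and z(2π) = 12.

Parameterise the cylinder of radius R = 3 as
    r(θ) = (3 cos θ, 3 sin θ, z(θ)).
The arc-length element is
    ds = sqrt(9 + (dz/dθ)^2) dθ,
so the Lagrangian is L = sqrt(9 + z'^2).
L depends on z' only, not on z or θ, so ∂L/∂z = 0 and
    ∂L/∂z' = z' / sqrt(9 + z'^2).
The Euler-Lagrange equation gives
    d/dθ( z' / sqrt(9 + z'^2) ) = 0,
so z' is constant. Integrating once:
    z(θ) = a θ + b,
a helix on the cylinder (a straight line when the cylinder is unrolled). The constants a, b are determined by the endpoint conditions.
With endpoint conditions z(0) = -2 and z(2π) = 12: from z(0) = b we get b = -2, and a·2π + -2 = 12 gives a = 7/π, so
    z(θ) = (7/π) θ − 2.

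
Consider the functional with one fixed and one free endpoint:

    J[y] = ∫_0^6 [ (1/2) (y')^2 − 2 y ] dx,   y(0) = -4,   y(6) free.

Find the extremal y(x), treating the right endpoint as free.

The Lagrangian L = (1/2) (y')^2 − 2 y gives
    ∂L/∂y = −2,   ∂L/∂y' = y'.
Euler-Lagrange: d/dx(y') − (−2) = 0, i.e. y'' + 2 = 0, so
    y(x) = −(2/2) x^2 + C1 x + C2.
Fixed left endpoint y(0) = -4 ⇒ C2 = -4.
The right endpoint x = 6 is free, so the natural (transversality) condition is ∂L/∂y' |_{x=6} = 0, i.e. y'(6) = 0.
Compute y'(x) = −2 x + C1, so y'(6) = −12 + C1 = 0 ⇒ C1 = 12.
Therefore the extremal is
    y(x) = −x^2 + 12 x − 4.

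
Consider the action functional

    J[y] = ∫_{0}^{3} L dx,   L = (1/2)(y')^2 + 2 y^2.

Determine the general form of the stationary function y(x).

The Lagrangian is L = (1/2)(y')^2 + 2 y^2.
∂L/∂y = 4y.
∂L/∂y' = y'.
The Euler-Lagrange equation d/dx(∂L/∂y') − ∂L/∂y = 0 becomes:
    y'' - 4 y = 0
General solution: y(x) = A e^(2x) + B e^(-2x), where A and B are arbitrary constants fixed by the endpoint conditions.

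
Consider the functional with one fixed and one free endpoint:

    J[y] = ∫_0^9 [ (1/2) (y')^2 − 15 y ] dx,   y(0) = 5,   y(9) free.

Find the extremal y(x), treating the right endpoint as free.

The Lagrangian L = (1/2) (y')^2 − 15 y gives
    ∂L/∂y = −15,   ∂L/∂y' = y'.
Euler-Lagrange: d/dx(y') − (−15) = 0, i.e. y'' + 15 = 0, so
    y(x) = −(15/2) x^2 + C1 x + C2.
Fixed left endpoint y(0) = 5 ⇒ C2 = 5.
The right endpoint x = 9 is free, so the natural (transversality) condition is ∂L/∂y' |_{x=9} = 0, i.e. y'(9) = 0.
Compute y'(x) = −15 x + C1, so y'(9) = −135 + C1 = 0 ⇒ C1 = 135.
Therefore the extremal is
    y(x) = −(15/2) x^2 + 135 x + 5.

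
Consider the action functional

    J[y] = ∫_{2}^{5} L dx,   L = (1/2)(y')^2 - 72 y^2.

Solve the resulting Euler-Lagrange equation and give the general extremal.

The Lagrangian is L = (1/2)(y')^2 - 72 y^2.
∂L/∂y = -144y.
∂L/∂y' = y'.
The Euler-Lagrange equation d/dx(∂L/∂y') − ∂L/∂y = 0 becomes:
    y'' + 144 y = 0
General solution: y(x) = A sin(12x) + B cos(12x), where A and B are arbitrary constants fixed by the endpoint conditions.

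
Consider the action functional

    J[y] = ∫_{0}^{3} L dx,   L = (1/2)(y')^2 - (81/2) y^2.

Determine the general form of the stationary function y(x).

The Lagrangian is L = (1/2)(y')^2 - (81/2) y^2.
∂L/∂y = -81y.
∂L/∂y' = y'.
The Euler-Lagrange equation d/dx(∂L/∂y') − ∂L/∂y = 0 becomes:
    y'' + 81 y = 0
General solution: y(x) = A sin(9x) + B cos(9x), where A and B are arbitrary constants fixed by the endpoint conditions.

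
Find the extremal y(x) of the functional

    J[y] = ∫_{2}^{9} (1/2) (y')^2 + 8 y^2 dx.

The Lagrangian is L = (1/2) (y')^2 + 8 y^2.
Compute ∂L/∂y = 16y, ∂L/∂y' = y'.
The Euler-Lagrange equation d/dx(∂L/∂y') − ∂L/∂y = 0 reduces to
    y'' − 16 y = 0.
Its general solution is
    y(x) = A e^(4x) + B e^(−4x),
with A, B fixed by the endpoint conditions.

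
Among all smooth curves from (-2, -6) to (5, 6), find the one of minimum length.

Arc-length functional: J[y] = ∫ sqrt(1 + (y')^2) dx.
Lagrangian L = sqrt(1 + (y')^2) has no explicit y dependence, so ∂L/∂y = 0 and the Euler-Lagrange equation gives
    d/dx( y' / sqrt(1 + (y')^2) ) = 0  ⇒  y' / sqrt(1 + (y')^2) = const.
Hence y' is constant, so y(x) is affine.
Fitting the endpoints (-2, -6) and (5, 6):
    slope m = (6 − (-6)) / (5 − (-2)) = 12/7,
    intercept c = (-6) − m·(-2) = -18/7.
Extremal: y(x) = (12/7) x - 18/7.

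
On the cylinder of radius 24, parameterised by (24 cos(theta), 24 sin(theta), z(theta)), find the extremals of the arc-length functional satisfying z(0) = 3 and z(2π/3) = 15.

Parameterise the cylinder of radius R = 24 as
    r(θ) = (24 cos θ, 24 sin θ, z(θ)).
The arc-length element is
    ds = sqrt(576 + (dz/dθ)^2) dθ,
so the Lagrangian is L = sqrt(576 + z'^2).
L depends on z' only, not on z or θ, so ∂L/∂z = 0 and
    ∂L/∂z' = z' / sqrt(576 + z'^2).
The Euler-Lagrange equation gives
    d/dθ( z' / sqrt(576 + z'^2) ) = 0,
so z' is constant. Integrating once:
    z(θ) = a θ + b,
a helix on the cylinder (a straight line when the cylinder is unrolled). The constants a, b are determined by the endpoint conditions.
With endpoint conditions z(0) = 3 and z(2π/3) = 15: from z(0) = b we get b = 3, and a·2π/3 + 3 = 15 gives a = 18/π, so
    z(θ) = (18/π) θ + 3.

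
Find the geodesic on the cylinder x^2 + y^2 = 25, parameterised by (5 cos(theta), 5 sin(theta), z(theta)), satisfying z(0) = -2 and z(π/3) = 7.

Parameterise the cylinder of radius R = 5 as
    r(θ) = (5 cos θ, 5 sin θ, z(θ)).
The arc-length element is
    ds = sqrt(25 + (dz/dθ)^2) dθ,
so the Lagrangian is L = sqrt(25 + z'^2).
L depends on z' only, not on z or θ, so ∂L/∂z = 0 and
    ∂L/∂z' = z' / sqrt(25 + z'^2).
The Euler-Lagrange equation gives
    d/dθ( z' / sqrt(25 + z'^2) ) = 0,
so z' is constant. Integrating once:
    z(θ) = a θ + b,
a helix on the cylinder (a straight line when the cylinder is unrolled). The constants a, b are determined by the endpoint conditions.
With endpoint conditions z(0) = -2 and z(π/3) = 7: from z(0) = b we get b = -2, and a·π/3 + -2 = 7 gives a = 27/π, so
    z(θ) = (27/π) θ − 2.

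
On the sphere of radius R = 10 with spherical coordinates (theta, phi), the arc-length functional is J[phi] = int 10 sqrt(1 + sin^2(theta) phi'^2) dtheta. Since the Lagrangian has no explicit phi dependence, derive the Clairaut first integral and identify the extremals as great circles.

On the sphere of radius R = 10 with spherical coordinates (θ, φ), the induced metric is
    ds^2 = 100(dθ^2 + sin^2(θ) dφ^2).
Parameterise by θ; the arc-length functional is
    J[φ] = ∫ 10 sqrt(1 + sin^2(θ) (dφ/dθ)^2) dθ,
so L = 10 sqrt(1 + sin^2(θ) φ'^2). Compute
    ∂L/∂φ = 0  (L has no explicit φ dependence),
    ∂L/∂φ' = 10 sin^2(θ) φ' / sqrt(1 + sin^2(θ) φ'^2).
Since ∂L/∂φ = 0, the Euler-Lagrange equation
    d/dθ(∂L/∂φ') − ∂L/∂φ = 0
reduces to d/dθ(∂L/∂φ') = 0, i.e. the momentum conjugate to φ is conserved:
    10 sin^2(θ) φ' / sqrt(1 + sin^2(θ) φ'^2) = C.
The overall factor of 10 is constant, so dividing through gives Clairaut's relation sin^2(θ) φ' / sqrt(1 + sin^2(θ) φ'^2) = C' (with C' = C/10). Solving for φ' and integrating gives the great-circle family
    cot(θ) = A cos(φ − φ_0),
i.e. the intersection of the sphere with a plane through the origin. The two constants A and φ_0 (equivalently C and one phase) are fixed by the two endpoint conditions.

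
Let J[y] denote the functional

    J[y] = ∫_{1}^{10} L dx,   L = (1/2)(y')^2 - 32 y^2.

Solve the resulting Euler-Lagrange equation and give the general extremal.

The Lagrangian is L = (1/2)(y')^2 - 32 y^2.
∂L/∂y = -64y.
∂L/∂y' = y'.
The Euler-Lagrange equation d/dx(∂L/∂y') − ∂L/∂y = 0 becomes:
    y'' + 64 y = 0
General solution: y(x) = A sin(8x) + B cos(8x), where A and B are arbitrary constants fixed by the endpoint conditions.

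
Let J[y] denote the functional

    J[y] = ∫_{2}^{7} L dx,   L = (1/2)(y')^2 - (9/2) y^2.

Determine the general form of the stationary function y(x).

The Lagrangian is L = (1/2)(y')^2 - (9/2) y^2.
∂L/∂y = -9y.
∂L/∂y' = y'.
The Euler-Lagrange equation d/dx(∂L/∂y') − ∂L/∂y = 0 becomes:
    y'' + 9 y = 0
General solution: y(x) = A sin(3x) + B cos(3x), where A and B are arbitrary constants fixed by the endpoint conditions.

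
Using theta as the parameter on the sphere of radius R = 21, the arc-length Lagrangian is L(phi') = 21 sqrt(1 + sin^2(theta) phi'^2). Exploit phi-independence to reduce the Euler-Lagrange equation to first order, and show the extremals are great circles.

On the sphere of radius R = 21 with spherical coordinates (θ, φ), the induced metric is
    ds^2 = 441(dθ^2 + sin^2(θ) dφ^2).
Parameterise by θ; the arc-length functional is
    J[φ] = ∫ 21 sqrt(1 + sin^2(θ) (dφ/dθ)^2) dθ,
so L = 21 sqrt(1 + sin^2(θ) φ'^2). Compute
    ∂L/∂φ = 0  (L has no explicit φ dependence),
    ∂L/∂φ' = 21 sin^2(θ) φ' / sqrt(1 + sin^2(θ) φ'^2).
Since ∂L/∂φ = 0, the Euler-Lagrange equation
    d/dθ(∂L/∂φ') − ∂L/∂φ = 0
reduces to d/dθ(∂L/∂φ') = 0, i.e. the momentum conjugate to φ is conserved:
    21 sin^2(θ) φ' / sqrt(1 + sin^2(θ) φ'^2) = C.
The overall factor of 21 is constant, so dividing through gives Clairaut's relation sin^2(θ) φ' / sqrt(1 + sin^2(θ) φ'^2) = C' (with C' = C/21). Solving for φ' and integrating gives the great-circle family
    cot(θ) = A cos(φ − φ_0),
i.e. the intersection of the sphere with a plane through the origin. The two constants A and φ_0 (equivalently C and one phase) are fixed by the two endpoint conditions.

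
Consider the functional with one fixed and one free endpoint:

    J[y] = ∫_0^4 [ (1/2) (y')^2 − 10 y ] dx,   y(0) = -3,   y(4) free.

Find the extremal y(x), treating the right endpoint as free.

The Lagrangian L = (1/2) (y')^2 − 10 y gives
    ∂L/∂y = −10,   ∂L/∂y' = y'.
Euler-Lagrange: d/dx(y') − (−10) = 0, i.e. y'' + 10 = 0, so
    y(x) = −(10/2) x^2 + C1 x + C2.
Fixed left endpoint y(0) = -3 ⇒ C2 = -3.
The right endpoint x = 4 is free, so the natural (transversality) condition is ∂L/∂y' |_{x=4} = 0, i.e. y'(4) = 0.
Compute y'(x) = −10 x + C1, so y'(4) = −40 + C1 = 0 ⇒ C1 = 40.
Therefore the extremal is
    y(x) = −5 x^2 + 40 x − 3.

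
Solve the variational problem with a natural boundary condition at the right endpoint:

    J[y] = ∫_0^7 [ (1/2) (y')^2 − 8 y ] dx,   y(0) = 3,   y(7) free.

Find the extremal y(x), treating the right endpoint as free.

The Lagrangian L = (1/2) (y')^2 − 8 y gives
    ∂L/∂y = −8,   ∂L/∂y' = y'.
Euler-Lagrange: d/dx(y') − (−8) = 0, i.e. y'' + 8 = 0, so
    y(x) = −(8/2) x^2 + C1 x + C2.
Fixed left endpoint y(0) = 3 ⇒ C2 = 3.
The right endpoint x = 7 is free, so the natural (transversality) condition is ∂L/∂y' |_{x=7} = 0, i.e. y'(7) = 0.
Compute y'(x) = −8 x + C1, so y'(7) = −56 + C1 = 0 ⇒ C1 = 56.
Therefore the extremal is
    y(x) = −4 x^2 + 56 x + 3.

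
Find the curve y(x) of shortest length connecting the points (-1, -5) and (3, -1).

Arc-length functional: J[y] = ∫ sqrt(1 + (y')^2) dx.
Lagrangian L = sqrt(1 + (y')^2) has no explicit y dependence, so ∂L/∂y = 0 and the Euler-Lagrange equation gives
    d/dx( y' / sqrt(1 + (y')^2) ) = 0  ⇒  y' / sqrt(1 + (y')^2) = const.
Hence y' is constant, so y(x) is affine.
Fitting the endpoints (-1, -5) and (3, -1):
    slope m = ((-1) − (-5)) / (3 − (-1)) = 1,
    intercept c = (-5) − m·(-1) = -4.
Extremal: y(x) = x - 4.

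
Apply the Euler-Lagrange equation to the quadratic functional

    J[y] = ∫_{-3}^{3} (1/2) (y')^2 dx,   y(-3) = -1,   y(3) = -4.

The Lagrangian is L = (1/2) (y')^2.
Compute ∂L/∂y = 0, ∂L/∂y' = y'.
The Euler-Lagrange equation d/dx(∂L/∂y') − ∂L/∂y = 0 reduces to
    y'' = 0.
Its general solution is
    y(x) = A x + B,
with A, B fixed by the endpoint conditions.
Applying the endpoint conditions y(-3) = -1 and y(3) = -4: solve A·-3 + B = -1 and A·3 + B = -4. Subtracting gives A(3 − -3) = -4 − -1, so A = -1/2, and B = -1 − A·-3 = -5/2. Therefore
    y(x) = (-1/2) x - 5/2.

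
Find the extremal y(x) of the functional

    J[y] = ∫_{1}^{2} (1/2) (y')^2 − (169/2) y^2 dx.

The Lagrangian is L = (1/2) (y')^2 − (169/2) y^2.
Compute ∂L/∂y = -169y, ∂L/∂y' = y'.
The Euler-Lagrange equation d/dx(∂L/∂y') − ∂L/∂y = 0 reduces to
    y'' + 169 y = 0.
Its general solution is
    y(x) = A sin(13x) + B cos(13x),
with A, B fixed by the endpoint conditions.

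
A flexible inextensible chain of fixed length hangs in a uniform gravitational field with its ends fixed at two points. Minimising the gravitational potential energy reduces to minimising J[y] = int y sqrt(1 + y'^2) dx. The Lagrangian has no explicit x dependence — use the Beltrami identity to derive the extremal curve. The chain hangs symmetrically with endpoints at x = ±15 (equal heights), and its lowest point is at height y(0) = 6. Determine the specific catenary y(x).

The Lagrangian L(y, y') = y sqrt(1 + y'^2) has no explicit x dependence, so the Beltrami identity applies:
    L − y' ∂L/∂y' = C.
Compute ∂L/∂y' = y · y' / sqrt(1 + y'^2). Then
    L − y' ∂L/∂y'
    = y sqrt(1 + y'^2) − y · y'^2 / sqrt(1 + y'^2)
    = y (1 + y'^2 − y'^2) / sqrt(1 + y'^2)
    = y / sqrt(1 + y'^2) = C.
Squaring gives y^2 = C^2 (1 + y'^2), i.e.
    y'^2 = y^2 / C^2 − 1.
Separating variables,
    dy / sqrt(y^2 − C^2) = dx / C,
and integrating gives arccosh(y / C) = (x − a)/C, so
    y(x) = C cosh((x − a)/C),
the catenary. The constants C and a are fixed by the two endpoint conditions (and, for the hanging-chain problem, the length constraint selects C).
Now fit the given data. The endpoints x = ±15 are symmetric at equal height, so the catenary is even about its minimum: a = 0 and y(x) = C cosh(x/C). The lowest point is y(0) = C cosh(0) = C, and we are told y(0) = 6, so C = 6. Therefore
    y(x) = 6 cosh(x/6),
and at the endpoints
    y(±15) = 6 cosh(15/6).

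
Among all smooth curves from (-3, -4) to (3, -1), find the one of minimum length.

Arc-length functional: J[y] = ∫ sqrt(1 + (y')^2) dx.
Lagrangian L = sqrt(1 + (y')^2) has no explicit y dependence, so ∂L/∂y = 0 and the Euler-Lagrange equation gives
    d/dx( y' / sqrt(1 + (y')^2) ) = 0  ⇒  y' / sqrt(1 + (y')^2) = const.
Hence y' is constant, so y(x) is affine.
Fitting the endpoints (-3, -4) and (3, -1):
    slope m = ((-1) − (-4)) / (3 − (-3)) = 1/2,
    intercept c = (-4) − m·(-3) = -5/2.
Extremal: y(x) = (1/2) x - 5/2.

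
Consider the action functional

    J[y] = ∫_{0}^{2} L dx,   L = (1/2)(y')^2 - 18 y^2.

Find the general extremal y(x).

The Lagrangian is L = (1/2)(y')^2 - 18 y^2.
∂L/∂y = -36y.
∂L/∂y' = y'.
The Euler-Lagrange equation d/dx(∂L/∂y') − ∂L/∂y = 0 becomes:
    y'' + 36 y = 0
General solution: y(x) = A sin(6x) + B cos(6x), where A and B are arbitrary constants fixed by the endpoint conditions.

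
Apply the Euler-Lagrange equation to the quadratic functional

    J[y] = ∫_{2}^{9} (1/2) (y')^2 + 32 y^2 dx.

The Lagrangian is L = (1/2) (y')^2 + 32 y^2.
Compute ∂L/∂y = 64y, ∂L/∂y' = y'.
The Euler-Lagrange equation d/dx(∂L/∂y') − ∂L/∂y = 0 reduces to
    y'' − 64 y = 0.
Its general solution is
    y(x) = A e^(8x) + B e^(−8x),
with A, B fixed by the endpoint conditions.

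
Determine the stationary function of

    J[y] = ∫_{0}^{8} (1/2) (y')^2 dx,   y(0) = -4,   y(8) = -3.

The Lagrangian is L = (1/2) (y')^2.
Compute ∂L/∂y = 0, ∂L/∂y' = y'.
The Euler-Lagrange equation d/dx(∂L/∂y') − ∂L/∂y = 0 reduces to
    y'' = 0.
Its general solution is
    y(x) = A x + B,
with A, B fixed by the endpoint conditions.
Applying the endpoint conditions y(0) = -4 and y(8) = -3: solve A·0 + B = -4 and A·8 + B = -3. Subtracting gives A(8 − 0) = -3 − -4, so A = 1/8, and B = -4 − A·0 = -4. Therefore
    y(x) = (1/8) x - 4.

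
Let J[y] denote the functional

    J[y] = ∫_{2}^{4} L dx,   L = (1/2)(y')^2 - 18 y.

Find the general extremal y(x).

The Lagrangian is L = (1/2)(y')^2 - 18 y.
∂L/∂y = -18.
∂L/∂y' = y'.
The Euler-Lagrange equation d/dx(∂L/∂y') − ∂L/∂y = 0 becomes:
    y'' + 18 = 0
General solution: y(x) = -9 x^2 + A x + B, where A and B are arbitrary constants fixed by the endpoint conditions.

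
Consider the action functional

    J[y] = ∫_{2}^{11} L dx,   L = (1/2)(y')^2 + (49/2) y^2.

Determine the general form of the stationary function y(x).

The Lagrangian is L = (1/2)(y')^2 + (49/2) y^2.
∂L/∂y = 49y.
∂L/∂y' = y'.
The Euler-Lagrange equation d/dx(∂L/∂y') − ∂L/∂y = 0 becomes:
    y'' - 49 y = 0
General solution: y(x) = A e^(7x) + B e^(-7x), where A and B are arbitrary constants fixed by the endpoint conditions.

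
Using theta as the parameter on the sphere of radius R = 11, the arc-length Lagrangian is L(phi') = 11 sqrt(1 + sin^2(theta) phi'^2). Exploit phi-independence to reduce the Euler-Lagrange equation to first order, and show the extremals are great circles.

On the sphere of radius R = 11 with spherical coordinates (θ, φ), the induced metric is
    ds^2 = 121(dθ^2 + sin^2(θ) dφ^2).
Parameterise by θ; the arc-length functional is
    J[φ] = ∫ 11 sqrt(1 + sin^2(θ) (dφ/dθ)^2) dθ,
so L = 11 sqrt(1 + sin^2(θ) φ'^2). Compute
    ∂L/∂φ = 0  (L has no explicit φ dependence),
    ∂L/∂φ' = 11 sin^2(θ) φ' / sqrt(1 + sin^2(θ) φ'^2).
Since ∂L/∂φ = 0, the Euler-Lagrange equation
    d/dθ(∂L/∂φ') − ∂L/∂φ = 0
reduces to d/dθ(∂L/∂φ') = 0, i.e. the momentum conjugate to φ is conserved:
    11 sin^2(θ) φ' / sqrt(1 + sin^2(θ) φ'^2) = C.
The overall factor of 11 is constant, so dividing through gives Clairaut's relation sin^2(θ) φ' / sqrt(1 + sin^2(θ) φ'^2) = C' (with C' = C/11). Solving for φ' and integrating gives the great-circle family
    cot(θ) = A cos(φ − φ_0),
i.e. the intersection of the sphere with a plane through the origin. The two constants A and φ_0 (equivalently C and one phase) are fixed by the two endpoint conditions.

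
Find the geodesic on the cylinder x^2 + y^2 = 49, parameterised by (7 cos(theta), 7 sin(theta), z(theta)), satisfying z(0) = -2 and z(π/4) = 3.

Parameterise the cylinder of radius R = 7 as
    r(θ) = (7 cos θ, 7 sin θ, z(θ)).
The arc-length element is
    ds = sqrt(49 + (dz/dθ)^2) dθ,
so the Lagrangian is L = sqrt(49 + z'^2).
L depends on z' only, not on z or θ, so ∂L/∂z = 0 and
    ∂L/∂z' = z' / sqrt(49 + z'^2).
The Euler-Lagrange equation gives
    d/dθ( z' / sqrt(49 + z'^2) ) = 0,
so z' is constant. Integrating once:
    z(θ) = a θ + b,
a helix on the cylinder (a straight line when the cylinder is unrolled). The constants a, b are determined by the endpoint conditions.
With endpoint conditions z(0) = -2 and z(π/4) = 3: from z(0) = b we get b = -2, and a·π/4 + -2 = 3 gives a = 20/π, so
    z(θ) = (20/π) θ − 2.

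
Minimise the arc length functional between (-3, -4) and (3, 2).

Arc-length functional: J[y] = ∫ sqrt(1 + (y')^2) dx.
Lagrangian L = sqrt(1 + (y')^2) has no explicit y dependence, so ∂L/∂y = 0 and the Euler-Lagrange equation gives
    d/dx( y' / sqrt(1 + (y')^2) ) = 0  ⇒  y' / sqrt(1 + (y')^2) = const.
Hence y' is constant, so y(x) is affine.
Fitting the endpoints (-3, -4) and (3, 2):
    slope m = (2 − (-4)) / (3 − (-3)) = 1,
    intercept c = (-4) − m·(-3) = -1.
Extremal: y(x) = x - 1.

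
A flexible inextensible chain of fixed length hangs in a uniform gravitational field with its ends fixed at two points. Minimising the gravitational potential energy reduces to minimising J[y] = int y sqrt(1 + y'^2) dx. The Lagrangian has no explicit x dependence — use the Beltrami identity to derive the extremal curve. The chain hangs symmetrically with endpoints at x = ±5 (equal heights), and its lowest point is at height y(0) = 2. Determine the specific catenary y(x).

The Lagrangian L(y, y') = y sqrt(1 + y'^2) has no explicit x dependence, so the Beltrami identity applies:
    L − y' ∂L/∂y' = C.
Compute ∂L/∂y' = y · y' / sqrt(1 + y'^2). Then
    L − y' ∂L/∂y'
    = y sqrt(1 + y'^2) − y · y'^2 / sqrt(1 + y'^2)
    = y (1 + y'^2 − y'^2) / sqrt(1 + y'^2)
    = y / sqrt(1 + y'^2) = C.
Squaring gives y^2 = C^2 (1 + y'^2), i.e.
    y'^2 = y^2 / C^2 − 1.
Separating variables,
    dy / sqrt(y^2 − C^2) = dx / C,
and integrating gives arccosh(y / C) = (x − a)/C, so
    y(x) = C cosh((x − a)/C),
the catenary. The constants C and a are fixed by the two endpoint conditions (and, for the hanging-chain problem, the length constraint selects C).
Now fit the given data. The endpoints x = ±5 are symmetric at equal height, so the catenary is even about its minimum: a = 0 and y(x) = C cosh(x/C). The lowest point is y(0) = C cosh(0) = C, and we are told y(0) = 2, so C = 2. Therefore
    y(x) = 2 cosh(x/2),
and at the endpoints
    y(±5) = 2 cosh(5/2).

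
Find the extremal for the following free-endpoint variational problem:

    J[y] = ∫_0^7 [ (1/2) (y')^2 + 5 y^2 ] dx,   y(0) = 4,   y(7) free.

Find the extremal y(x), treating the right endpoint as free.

The Lagrangian L = (1/2) (y')^2 + 5 y^2 gives
    ∂L/∂y = 10 y,   ∂L/∂y' = y'.
Euler-Lagrange: y'' − 10 y = 0.
With k = sqrt(10), the general solution is
    y(x) = A cosh(sqrt(10) x) + B sinh(sqrt(10) x).
Fixed left endpoint y(0) = 4 ⇒ A = 4.
The right endpoint x = 7 is free, so the natural (transversality) condition is ∂L/∂y' |_{x=7} = 0, i.e. y'(7) = 0.
Compute y'(x) = A k sinh(k x) + B k cosh(k x), so
    y'(7) = A k sinh(k·7) + B k cosh(k·7) = 0
    ⇒ B = −A tanh(k·7) = − 4 tanh(sqrt(10)·7).
Therefore the extremal is
    y(x) = 4 cosh(sqrt(10) x) − 4 tanh(sqrt(10)·7) sinh(sqrt(10) x).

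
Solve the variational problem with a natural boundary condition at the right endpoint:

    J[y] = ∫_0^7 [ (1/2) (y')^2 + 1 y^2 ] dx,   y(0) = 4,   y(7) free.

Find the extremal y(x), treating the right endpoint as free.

The Lagrangian L = (1/2) (y')^2 + 1 y^2 gives
    ∂L/∂y = 2 y,   ∂L/∂y' = y'.
Euler-Lagrange: y'' − 2 y = 0.
With k = sqrt(2), the general solution is
    y(x) = A cosh(sqrt(2) x) + B sinh(sqrt(2) x).
Fixed left endpoint y(0) = 4 ⇒ A = 4.
The right endpoint x = 7 is free, so the natural (transversality) condition is ∂L/∂y' |_{x=7} = 0, i.e. y'(7) = 0.
Compute y'(x) = A k sinh(k x) + B k cosh(k x), so
    y'(7) = A k sinh(k·7) + B k cosh(k·7) = 0
    ⇒ B = −A tanh(k·7) = − 4 tanh(sqrt(2)·7).
Therefore the extremal is
    y(x) = 4 cosh(sqrt(2) x) − 4 tanh(sqrt(2)·7) sinh(sqrt(2) x).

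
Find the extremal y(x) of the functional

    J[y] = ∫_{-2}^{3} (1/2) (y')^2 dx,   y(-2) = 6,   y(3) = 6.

The Lagrangian is L = (1/2) (y')^2.
Compute ∂L/∂y = 0, ∂L/∂y' = y'.
The Euler-Lagrange equation d/dx(∂L/∂y') − ∂L/∂y = 0 reduces to
    y'' = 0.
Its general solution is
    y(x) = A x + B,
with A, B fixed by the endpoint conditions.
Applying the endpoint conditions y(-2) = 6 and y(3) = 6: solve A·-2 + B = 6 and A·3 + B = 6. Subtracting gives A(3 − -2) = 6 − 6, so A = 0, and B = 6 − A·-2 = 6. Therefore
    y(x) = 6.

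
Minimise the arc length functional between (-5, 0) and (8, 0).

Arc-length functional: J[y] = ∫ sqrt(1 + (y')^2) dx.
Lagrangian L = sqrt(1 + (y')^2) has no explicit y dependence, so ∂L/∂y = 0 and the Euler-Lagrange equation gives
    d/dx( y' / sqrt(1 + (y')^2) ) = 0  ⇒  y' / sqrt(1 + (y')^2) = const.
Hence y' is constant, so y(x) is affine.
Fitting the endpoints (-5, 0) and (8, 0):
    slope m = (0 − 0) / (8 − (-5)) = 0,
    intercept c = 0 − m·(-5) = 0.
Extremal: y(x) = 0.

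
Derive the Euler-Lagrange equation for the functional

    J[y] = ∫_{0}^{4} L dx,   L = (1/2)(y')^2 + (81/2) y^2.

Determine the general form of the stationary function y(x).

The Lagrangian is L = (1/2)(y')^2 + (81/2) y^2.
∂L/∂y = 81y.
∂L/∂y' = y'.
The Euler-Lagrange equation d/dx(∂L/∂y') − ∂L/∂y = 0 becomes:
    y'' - 81 y = 0
General solution: y(x) = A e^(9x) + B e^(-9x), where A and B are arbitrary constants fixed by the endpoint conditions.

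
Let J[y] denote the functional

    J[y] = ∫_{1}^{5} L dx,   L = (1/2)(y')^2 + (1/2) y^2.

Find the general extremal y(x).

The Lagrangian is L = (1/2)(y')^2 + (1/2) y^2.
∂L/∂y = y.
∂L/∂y' = y'.
The Euler-Lagrange equation d/dx(∂L/∂y') − ∂L/∂y = 0 becomes:
    y'' - y = 0
General solution: y(x) = A e^x + B e^(-x), where A and B are arbitrary constants fixed by the endpoint conditions.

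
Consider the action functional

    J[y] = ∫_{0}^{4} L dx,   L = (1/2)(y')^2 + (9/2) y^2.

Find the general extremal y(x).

The Lagrangian is L = (1/2)(y')^2 + (9/2) y^2.
∂L/∂y = 9y.
∂L/∂y' = y'.
The Euler-Lagrange equation d/dx(∂L/∂y') − ∂L/∂y = 0 becomes:
    y'' - 9 y = 0
General solution: y(x) = A e^(3x) + B e^(-3x), where A and B are arbitrary constants fixed by the endpoint conditions.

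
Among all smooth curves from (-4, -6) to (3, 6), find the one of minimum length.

Arc-length functional: J[y] = ∫ sqrt(1 + (y')^2) dx.
Lagrangian L = sqrt(1 + (y')^2) has no explicit y dependence, so ∂L/∂y = 0 and the Euler-Lagrange equation gives
    d/dx( y' / sqrt(1 + (y')^2) ) = 0  ⇒  y' / sqrt(1 + (y')^2) = const.
Hence y' is constant, so y(x) is affine.
Fitting the endpoints (-4, -6) and (3, 6):
    slope m = (6 − (-6)) / (3 − (-4)) = 12/7,
    intercept c = (-6) − m·(-4) = 6/7.
Extremal: y(x) = (12/7) x + 6/7.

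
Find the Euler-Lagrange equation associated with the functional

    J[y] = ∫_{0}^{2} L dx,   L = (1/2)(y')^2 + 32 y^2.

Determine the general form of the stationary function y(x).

The Lagrangian is L = (1/2)(y')^2 + 32 y^2.
∂L/∂y = 64y.
∂L/∂y' = y'.
The Euler-Lagrange equation d/dx(∂L/∂y') − ∂L/∂y = 0 becomes:
    y'' - 64 y = 0
General solution: y(x) = A e^(8x) + B e^(-8x), where A and B are arbitrary constants fixed by the endpoint conditions.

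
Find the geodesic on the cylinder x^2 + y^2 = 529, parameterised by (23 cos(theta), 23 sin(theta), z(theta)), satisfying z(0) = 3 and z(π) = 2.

Parameterise the cylinder of radius R = 23 as
    r(θ) = (23 cos θ, 23 sin θ, z(θ)).
The arc-length element is
    ds = sqrt(529 + (dz/dθ)^2) dθ,
so the Lagrangian is L = sqrt(529 + z'^2).
L depends on z' only, not on z or θ, so ∂L/∂z = 0 and
    ∂L/∂z' = z' / sqrt(529 + z'^2).
The Euler-Lagrange equation gives
    d/dθ( z' / sqrt(529 + z'^2) ) = 0,
so z' is constant. Integrating once:
    z(θ) = a θ + b,
a helix on the cylinder (a straight line when the cylinder is unrolled). The constants a, b are determined by the endpoint conditions.
With endpoint conditions z(0) = 3 and z(π) = 2: from z(0) = b we get b = 3, and a·π + 3 = 2 gives a = -1/π, so
    z(θ) = (-1/π) θ + 3.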